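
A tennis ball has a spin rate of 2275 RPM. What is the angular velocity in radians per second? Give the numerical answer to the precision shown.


Convert RPM to rad/s: multiply by 2*pi and divide by 60
omega = 2275 * 2 * pi / 60
= 238.237 rad/s

238.237 rad/s


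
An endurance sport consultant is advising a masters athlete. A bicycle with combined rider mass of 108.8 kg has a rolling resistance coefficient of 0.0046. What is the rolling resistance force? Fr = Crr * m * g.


Fr = 0.0046 * 108.8 * 9.81
= 0.50048 * 9.81
= 4.91 N

4.91 N


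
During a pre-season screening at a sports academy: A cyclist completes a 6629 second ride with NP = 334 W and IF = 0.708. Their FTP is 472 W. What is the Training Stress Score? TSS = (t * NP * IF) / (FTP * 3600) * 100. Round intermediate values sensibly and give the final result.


t * NP * IF = 6629 * 334 * 0.708 = 1567572.888
FTP * 3600 = 1699200
TSS = (1567572.888 / 1699200) * 100 = 92.25

92.25 TSS


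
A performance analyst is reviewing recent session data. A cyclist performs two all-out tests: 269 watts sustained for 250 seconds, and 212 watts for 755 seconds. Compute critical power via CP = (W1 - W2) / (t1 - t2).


W1 = P1 * t1 = 269 * 250 = 67250 J
W2 = P2 * t2 = 212 * 755 = 160060 J
CP = (67250 - 160060) / (250 - 755)
= 183.78 W

183.78 W


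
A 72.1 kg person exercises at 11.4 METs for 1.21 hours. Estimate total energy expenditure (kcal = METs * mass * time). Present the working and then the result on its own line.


Energy = METs * mass(kg) * time(h)
= 11.4 * 72.1 * 1.21
= 994.55 kcal

994.55 kcal


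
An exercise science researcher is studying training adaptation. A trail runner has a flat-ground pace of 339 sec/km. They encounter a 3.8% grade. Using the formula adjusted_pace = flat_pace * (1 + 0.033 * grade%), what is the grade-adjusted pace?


Grade factor = 1 + 0.033 * 3.8 = 1.1254
Adjusted = 339 * 1.1254 = 381.51 sec/km

381.51 s/km


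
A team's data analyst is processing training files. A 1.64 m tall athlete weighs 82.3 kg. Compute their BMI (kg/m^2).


height^2 = 2.6896 m^2
BMI = 82.3 / 2.6896 = 30.6 kg/m^2

30.6 kg/m^2


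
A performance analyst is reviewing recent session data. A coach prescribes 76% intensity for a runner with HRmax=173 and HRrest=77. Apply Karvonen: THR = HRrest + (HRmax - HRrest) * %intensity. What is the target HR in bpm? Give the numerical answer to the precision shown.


Heart rate reserve = 173 - 77 = 96
Intensity fraction = 76 / 100 = 0.76
THR = 77 + 96 * 0.76 = 149.96 bpm

149.96 bpm


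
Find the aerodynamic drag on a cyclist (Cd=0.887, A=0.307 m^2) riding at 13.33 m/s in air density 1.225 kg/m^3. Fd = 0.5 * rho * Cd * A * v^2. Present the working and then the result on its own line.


Fd = 0.5 * 1.225 * 0.887 * 0.307 * 13.33^2
= 0.5 * 1.225 * 0.887 * 0.307 * 177.6889
= 29.637 N

29.637 N


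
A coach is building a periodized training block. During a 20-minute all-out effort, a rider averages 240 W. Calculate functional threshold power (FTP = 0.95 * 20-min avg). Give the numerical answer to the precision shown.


FTP = 0.95 * 240
= 228.0 W

228.0 W


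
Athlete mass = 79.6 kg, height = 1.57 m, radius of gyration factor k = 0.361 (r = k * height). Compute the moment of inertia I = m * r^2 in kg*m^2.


r = k * height = 0.361 * 1.57 = 0.56677 m
r^2 = 0.56677^2 = 0.321228
I = 79.6 * 0.321228 = 25.57 kg*m^2

25.57 kg*m^2


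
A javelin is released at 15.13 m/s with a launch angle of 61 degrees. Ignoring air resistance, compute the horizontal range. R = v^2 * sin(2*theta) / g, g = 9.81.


Launch speed squared = 228.9169
sin(2 * 61 deg) = 0.848048
Range = 228.9169 * 0.848048 / 9.81
= 19.789 m

19.789 m


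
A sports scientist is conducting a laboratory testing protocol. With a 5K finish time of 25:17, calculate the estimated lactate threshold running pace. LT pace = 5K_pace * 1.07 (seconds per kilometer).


Race duration = 1517 s for 5 km
Average pace = 1517 / 5 = 303.4 s/km
LT pace = 303.4 * 1.07
= 324.64 s/km

324.64 s/km


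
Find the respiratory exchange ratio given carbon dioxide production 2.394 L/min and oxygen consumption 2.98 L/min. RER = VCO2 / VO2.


VCO2 = 2.394 L/min
VO2 = 2.98 L/min
RER = 2.394 / 2.98 = 0.8034

0.8034


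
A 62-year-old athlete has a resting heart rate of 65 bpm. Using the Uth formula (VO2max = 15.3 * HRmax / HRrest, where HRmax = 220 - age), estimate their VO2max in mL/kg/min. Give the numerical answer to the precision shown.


HRmax = 220 - 62 = 158 bpm
Ratio = HRmax / HRrest = 158 / 65 = 2.4308
VO2max = 15.3 * 2.4308 = 37.19 mL/kg/min

37.19 mL/kg/min


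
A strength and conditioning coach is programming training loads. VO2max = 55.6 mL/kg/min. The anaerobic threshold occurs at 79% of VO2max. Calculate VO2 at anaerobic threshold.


AT fraction = 79 / 100 = 0.79
AT VO2 = 55.6 * 0.79
= 43.92 mL/kg/min

43.92 mL/kg/min


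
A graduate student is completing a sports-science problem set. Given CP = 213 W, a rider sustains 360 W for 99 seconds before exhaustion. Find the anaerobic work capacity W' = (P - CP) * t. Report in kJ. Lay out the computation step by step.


Excess power = 360 - 213 = 147 W
Work above CP = 147 * 99 = 14553 J
W' = 14.553 kJ

14.553 kJ


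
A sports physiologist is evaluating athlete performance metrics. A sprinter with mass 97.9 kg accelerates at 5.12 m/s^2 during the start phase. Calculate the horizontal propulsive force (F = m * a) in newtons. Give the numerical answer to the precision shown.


F = m * a
= 97.9 * 5.12
= 501.25 N

501.25 N


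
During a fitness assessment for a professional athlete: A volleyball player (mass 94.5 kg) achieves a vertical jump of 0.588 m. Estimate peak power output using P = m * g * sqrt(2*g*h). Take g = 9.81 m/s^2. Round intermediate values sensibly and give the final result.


2 * g * h = 2 * 9.81 * 0.588 = 11.53656
sqrt(11.53656) = 3.396551 m/s
P = 94.5 * 9.81 * 3.396551 = 3148.76 W

3148.76 W


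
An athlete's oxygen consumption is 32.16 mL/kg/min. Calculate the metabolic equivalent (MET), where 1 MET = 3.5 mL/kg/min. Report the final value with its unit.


MET = VO2 / 3.5
= 32.16 / 3.5
= 9.19 METs

9.19 METs


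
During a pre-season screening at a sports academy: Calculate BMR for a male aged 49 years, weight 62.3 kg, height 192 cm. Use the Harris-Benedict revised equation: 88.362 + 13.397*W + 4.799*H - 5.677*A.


Substituting values:
W term = 13.397 * 62.3 = 834.6331
H term = 4.799 * 192 = 921.408
A term = 5.677 * 49 = 278.173
BMR = 1566.23 kcal/day

1566.23 kcal/day


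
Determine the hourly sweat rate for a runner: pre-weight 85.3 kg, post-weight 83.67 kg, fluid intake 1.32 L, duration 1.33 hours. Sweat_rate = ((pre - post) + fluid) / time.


Mass lost = 85.3 - 83.67 = 1.63 kg
Add fluid consumed: 1.63 + 1.32 = 2.95 L total sweat
Sweat rate = 2.95 / 1.33 = 2.218 L/h

2.218 L/h


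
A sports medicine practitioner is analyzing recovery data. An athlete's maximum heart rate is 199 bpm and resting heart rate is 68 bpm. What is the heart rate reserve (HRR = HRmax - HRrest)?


HRR = HRmax - HRrest
= 199 - 68
= 131 bpm

131 bpm


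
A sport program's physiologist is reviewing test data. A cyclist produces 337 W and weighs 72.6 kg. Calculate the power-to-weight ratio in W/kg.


P/W = power / mass
= 337 / 72.6
= 4.642 W/kg

4.642 W/kg


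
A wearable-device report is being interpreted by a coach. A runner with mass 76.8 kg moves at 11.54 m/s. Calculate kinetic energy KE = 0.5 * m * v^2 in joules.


v^2 = 11.54^2 = 133.1716
KE = 0.5 * 76.8 * 133.1716
= 5113.79 J

5113.79 J


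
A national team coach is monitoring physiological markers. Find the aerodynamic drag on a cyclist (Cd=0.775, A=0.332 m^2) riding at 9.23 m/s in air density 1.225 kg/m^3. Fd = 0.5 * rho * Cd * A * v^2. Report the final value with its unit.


Fd = 0.5 * 1.225 * 0.775 * 0.332 * 9.23^2
= 0.5 * 1.225 * 0.775 * 0.332 * 85.1929
= 13.426 N

13.426 N


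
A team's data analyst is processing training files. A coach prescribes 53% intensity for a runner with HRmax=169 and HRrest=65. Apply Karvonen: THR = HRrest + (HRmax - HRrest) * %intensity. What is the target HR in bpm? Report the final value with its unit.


Heart rate reserve = 169 - 65 = 104
Intensity fraction = 53 / 100 = 0.53
THR = 65 + 104 * 0.53 = 120.12 bpm

120.12 bpm


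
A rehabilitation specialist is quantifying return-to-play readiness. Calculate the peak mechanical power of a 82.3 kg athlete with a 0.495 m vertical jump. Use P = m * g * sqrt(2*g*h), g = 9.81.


First, sqrt(2gh) = sqrt(2 * 9.81 * 0.495)
= sqrt(9.7119) = 3.116392 m/s
Power = 82.3 * 9.81 * 3.116392 = 2516.06 W

2516.06 W


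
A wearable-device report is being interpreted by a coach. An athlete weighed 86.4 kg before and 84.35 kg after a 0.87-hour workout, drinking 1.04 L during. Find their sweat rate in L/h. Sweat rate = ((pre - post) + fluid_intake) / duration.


Body mass change = 2.05 kg
Total sweat loss = 2.05 + 1.04 = 3.09 L
Rate = 3.09 / 0.87 = 3.552 L/h

3.552 L/h


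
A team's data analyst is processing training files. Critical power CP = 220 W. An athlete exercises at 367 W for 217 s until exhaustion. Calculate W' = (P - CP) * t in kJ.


P - CP = 367 - 220 = 147 W
W' = 147 * 217 = 31899 J
= 31899 / 1000 = 31.899 kJ

31.899 kJ


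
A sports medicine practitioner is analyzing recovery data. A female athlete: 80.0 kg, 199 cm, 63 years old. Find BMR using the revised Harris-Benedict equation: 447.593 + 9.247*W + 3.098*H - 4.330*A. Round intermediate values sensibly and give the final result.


Intercept = 447.593
Weight contribution = 9.247 * 80.0 = 739.76
Height contribution = 3.098 * 199 = 616.502
Age contribution = 4.33 * 63 = 272.79
BMR = 447.593 + 739.76 + 616.502 - 272.79
= 1531.07 kcal/day

1531.07 kcal/day


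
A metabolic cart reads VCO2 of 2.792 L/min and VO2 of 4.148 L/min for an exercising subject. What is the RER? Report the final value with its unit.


RER = VCO2 / VO2 = 2.792 / 4.148 = 0.6731

0.6731


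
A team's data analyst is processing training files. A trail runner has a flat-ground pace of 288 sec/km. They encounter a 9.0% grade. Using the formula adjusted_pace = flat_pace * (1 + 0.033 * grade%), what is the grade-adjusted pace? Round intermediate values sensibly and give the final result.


Grade factor = 1 + 0.033 * 9.0 = 1.297
Adjusted = 288 * 1.297 = 373.54 sec/km

373.54 s/km


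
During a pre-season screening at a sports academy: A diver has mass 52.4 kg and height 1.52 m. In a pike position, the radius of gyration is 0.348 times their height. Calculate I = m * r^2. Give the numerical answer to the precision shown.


r = 0.348 * 1.52 = 0.52896 m
I = m * r^2 = 52.4 * 0.279799 = 14.661 kg*m^2

14.661 kg*m^2


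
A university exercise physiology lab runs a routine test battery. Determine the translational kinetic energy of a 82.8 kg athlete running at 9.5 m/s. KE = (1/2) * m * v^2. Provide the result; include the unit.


KE = 0.5 * m * v^2
= 0.5 * 82.8 * 9.5^2
= 0.5 * 82.8 * 90.25
= 3736.35 J

3736.35 J


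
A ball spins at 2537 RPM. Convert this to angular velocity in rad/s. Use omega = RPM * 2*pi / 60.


omega = 2537 * 2 * pi / 60
= 2537 * 6.28318531 / 60
= 15940.441 / 60
= 265.674 rad/s

265.674 rad/s


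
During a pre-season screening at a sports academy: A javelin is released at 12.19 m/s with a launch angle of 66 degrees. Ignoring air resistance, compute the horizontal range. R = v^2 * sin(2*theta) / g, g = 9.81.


Launch speed squared = 148.5961
sin(2 * 66 deg) = 0.743145
Range = 148.5961 * 0.743145 / 9.81
= 11.257 m

11.257 m


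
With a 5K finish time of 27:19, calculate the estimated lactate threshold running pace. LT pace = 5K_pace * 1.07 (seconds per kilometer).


Race duration = 1639 s for 5 km
Average pace = 1639 / 5 = 327.8 s/km
LT pace = 327.8 * 1.07
= 350.75 s/km

350.75 s/km


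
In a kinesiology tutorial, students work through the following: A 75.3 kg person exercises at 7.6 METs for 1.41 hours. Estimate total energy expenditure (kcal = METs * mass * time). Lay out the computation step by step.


Energy = METs * mass(kg) * time(h)
= 7.6 * 75.3 * 1.41
= 806.91 kcal

806.91 kcal


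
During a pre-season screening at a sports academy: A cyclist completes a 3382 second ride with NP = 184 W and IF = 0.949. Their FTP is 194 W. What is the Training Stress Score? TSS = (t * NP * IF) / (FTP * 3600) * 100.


t * NP * IF = 3382 * 184 * 0.949 = 590551.312
FTP * 3600 = 698400
TSS = (590551.312 / 698400) * 100 = 84.56

84.56 TSS


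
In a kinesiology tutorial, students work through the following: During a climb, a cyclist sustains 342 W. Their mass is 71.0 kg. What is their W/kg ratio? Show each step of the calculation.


Power-to-weight = 342 W / 71.0 kg
= 4.817 W/kg

4.817 W/kg


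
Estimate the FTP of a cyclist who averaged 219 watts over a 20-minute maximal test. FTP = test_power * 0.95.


FTP = 219 * 0.95 = 208.05 W

208.05 W


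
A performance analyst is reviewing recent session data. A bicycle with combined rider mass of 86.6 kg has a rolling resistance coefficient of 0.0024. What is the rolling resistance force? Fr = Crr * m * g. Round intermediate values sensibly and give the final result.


Fr = 0.0024 * 86.6 * 9.81
= 0.20784 * 9.81
= 2.039 N

2.039 N


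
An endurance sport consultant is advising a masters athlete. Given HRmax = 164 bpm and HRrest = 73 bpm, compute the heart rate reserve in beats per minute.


Heart rate reserve = maximum HR minus resting HR
HRR = 164 - 73 = 91 bpm

91 bpm


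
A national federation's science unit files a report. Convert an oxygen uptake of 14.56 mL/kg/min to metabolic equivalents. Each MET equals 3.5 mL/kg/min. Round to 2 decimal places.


One MET = 3.5 mL/kg/min
Number of METs = 14.56 / 3.5
= 4.16 METs

4.16 METs


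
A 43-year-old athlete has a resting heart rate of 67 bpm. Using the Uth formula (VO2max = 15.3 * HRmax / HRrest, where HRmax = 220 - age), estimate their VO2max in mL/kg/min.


HRmax = 220 - 43 = 177 bpm
Ratio = HRmax / HRrest = 177 / 67 = 2.6418
VO2max = 15.3 * 2.6418 = 40.42 mL/kg/min

40.42 mL/kg/min


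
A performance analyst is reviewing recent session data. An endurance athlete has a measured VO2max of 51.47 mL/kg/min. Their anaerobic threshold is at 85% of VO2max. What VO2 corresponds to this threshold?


Anaerobic threshold VO2 = VO2max * 85%
= 51.47 * 0.85
= 43.75 mL/kg/min

43.75 mL/kg/min


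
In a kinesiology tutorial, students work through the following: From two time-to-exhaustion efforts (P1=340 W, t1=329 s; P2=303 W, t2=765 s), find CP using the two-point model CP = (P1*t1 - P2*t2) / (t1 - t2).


Work in trial 1 = 111860 J
Work in trial 2 = 231795 J
Delta work = -119935 J
Delta time = -436 s
CP = -119935 / -436 = 275.08 W

275.08 W


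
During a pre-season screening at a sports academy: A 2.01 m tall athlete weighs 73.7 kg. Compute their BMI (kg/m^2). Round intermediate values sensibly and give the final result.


height^2 = 4.0401 m^2
BMI = 73.7 / 4.0401 = 18.24 kg/m^2

18.24 kg/m^2


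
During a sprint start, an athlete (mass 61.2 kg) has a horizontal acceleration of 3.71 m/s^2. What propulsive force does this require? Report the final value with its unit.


Propulsive force = mass * acceleration
= 61.2 kg * 3.71 m/s^2
= 227.05 N

227.05 N


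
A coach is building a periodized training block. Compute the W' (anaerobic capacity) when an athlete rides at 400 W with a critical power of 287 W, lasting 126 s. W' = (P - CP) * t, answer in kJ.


Above-CP power = 113 W
Duration = 126 s
W' = 113 * 126 = 14238 J
Convert: 14238 / 1000 = 14.238 kJ

14.238 kJ


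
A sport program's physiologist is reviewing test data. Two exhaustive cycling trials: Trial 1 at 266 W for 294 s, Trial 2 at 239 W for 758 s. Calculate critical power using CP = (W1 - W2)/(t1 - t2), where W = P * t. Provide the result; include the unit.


W1 = 266 * 294 = 78204 J
W2 = 239 * 758 = 181162 J
CP = (78204 - 181162) / (294 - 758)
= -102958 / -464
= 221.89 W

221.89 W


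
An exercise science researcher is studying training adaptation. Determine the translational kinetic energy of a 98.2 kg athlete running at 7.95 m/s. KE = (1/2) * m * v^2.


KE = 0.5 * m * v^2
= 0.5 * 98.2 * 7.95^2
= 0.5 * 98.2 * 63.2025
= 3103.24 J

3103.24 J


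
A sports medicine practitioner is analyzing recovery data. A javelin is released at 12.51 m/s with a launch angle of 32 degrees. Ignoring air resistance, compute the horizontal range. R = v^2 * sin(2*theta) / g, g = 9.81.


Launch speed squared = 156.5001
sin(2 * 32 deg) = 0.898794
Range = 156.5001 * 0.898794 / 9.81
= 14.339 m

14.339 m


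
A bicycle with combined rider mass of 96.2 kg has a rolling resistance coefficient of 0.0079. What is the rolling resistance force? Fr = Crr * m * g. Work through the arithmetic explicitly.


Fr = 0.0079 * 96.2 * 9.81
= 0.75998 * 9.81
= 7.455 N

7.455 N


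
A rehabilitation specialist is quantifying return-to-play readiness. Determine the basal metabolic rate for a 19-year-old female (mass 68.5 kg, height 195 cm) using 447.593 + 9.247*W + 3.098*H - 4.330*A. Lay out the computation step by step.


BMR = 447.593 + 9.247*68.5 + 3.098*195 - 4.330*19
= 1602.85 kcal/day

1602.85 kcal/day


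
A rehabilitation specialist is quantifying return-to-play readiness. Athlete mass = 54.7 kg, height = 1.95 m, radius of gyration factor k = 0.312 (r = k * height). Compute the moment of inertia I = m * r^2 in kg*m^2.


r = k * height = 0.312 * 1.95 = 0.6084 m
r^2 = 0.6084^2 = 0.370151
I = 54.7 * 0.370151 = 20.247 kg*m^2

20.247 kg*m^2


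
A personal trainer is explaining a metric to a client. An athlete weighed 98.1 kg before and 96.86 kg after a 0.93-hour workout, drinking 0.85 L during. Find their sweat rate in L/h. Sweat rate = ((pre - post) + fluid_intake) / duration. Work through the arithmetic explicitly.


Body mass change = 1.24 kg
Total sweat loss = 1.24 + 0.85 = 2.09 L
Rate = 2.09 / 0.93 = 2.247 L/h

2.247 L/h


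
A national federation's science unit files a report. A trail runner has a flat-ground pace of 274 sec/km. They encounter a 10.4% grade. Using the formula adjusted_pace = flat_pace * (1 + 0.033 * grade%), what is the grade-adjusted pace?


Grade factor = 1 + 0.033 * 10.4 = 1.3432
Adjusted = 274 * 1.3432 = 368.04 sec/km

368.04 s/km


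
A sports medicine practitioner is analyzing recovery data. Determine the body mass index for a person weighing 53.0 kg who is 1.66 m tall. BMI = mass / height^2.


BMI = mass / height^2
= 53.0 / 1.66^2
= 53.0 / 2.7556
= 19.23 kg/m^2

19.23 kg/m^2


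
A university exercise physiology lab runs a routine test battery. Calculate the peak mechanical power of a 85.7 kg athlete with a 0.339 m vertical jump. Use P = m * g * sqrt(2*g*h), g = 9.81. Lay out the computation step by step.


First, sqrt(2gh) = sqrt(2 * 9.81 * 0.339)
= sqrt(6.65118) = 2.578988 m/s
Power = 85.7 * 9.81 * 2.578988 = 2168.2 W

2168.2 W


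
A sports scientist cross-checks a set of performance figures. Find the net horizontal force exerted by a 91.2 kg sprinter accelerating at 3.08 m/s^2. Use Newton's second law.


Newton's second law: F = m * a
F = 91.2 * 3.08 = 280.9 N

280.9 N


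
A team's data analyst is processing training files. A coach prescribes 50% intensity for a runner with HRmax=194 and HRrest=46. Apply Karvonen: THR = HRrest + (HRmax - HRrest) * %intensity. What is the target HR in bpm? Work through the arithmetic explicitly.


Heart rate reserve = 194 - 46 = 148
Intensity fraction = 50 / 100 = 0.5
THR = 46 + 148 * 0.5 = 120.0 bpm

120.0 bpm


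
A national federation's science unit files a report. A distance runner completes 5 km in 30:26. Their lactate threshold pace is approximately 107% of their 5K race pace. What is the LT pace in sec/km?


Convert to seconds: 30 min 26 s = 1826 s
Pace per km = 1826 / 5 = 365.2 s/km
LT pace = 365.2 * 1.07 = 390.76 s/km

390.76 s/km


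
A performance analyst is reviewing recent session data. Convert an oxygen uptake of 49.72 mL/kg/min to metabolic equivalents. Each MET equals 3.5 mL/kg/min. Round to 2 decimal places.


One MET = 3.5 mL/kg/min
Number of METs = 49.72 / 3.5
= 14.21 METs

14.21 METs


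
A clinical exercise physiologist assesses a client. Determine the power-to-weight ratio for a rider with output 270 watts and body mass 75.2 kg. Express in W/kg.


P/W = 270 / 75.2 = 3.59 W/kg

3.59 W/kg


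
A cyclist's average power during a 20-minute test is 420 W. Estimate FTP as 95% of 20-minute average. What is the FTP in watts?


FTP = 20-min power * 0.95
= 420 * 0.95
= 399.0 W

399.0 W


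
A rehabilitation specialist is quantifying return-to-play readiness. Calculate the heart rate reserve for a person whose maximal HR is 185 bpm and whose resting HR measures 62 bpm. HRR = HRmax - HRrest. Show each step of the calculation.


HRmax = 185 bpm
HRrest = 62 bpm
HRR = 185 - 62 = 123 bpm

123 bpm


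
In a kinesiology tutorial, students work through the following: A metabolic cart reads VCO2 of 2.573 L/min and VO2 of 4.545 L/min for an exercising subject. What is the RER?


RER = VCO2 / VO2 = 2.573 / 4.545 = 0.5661

0.5661


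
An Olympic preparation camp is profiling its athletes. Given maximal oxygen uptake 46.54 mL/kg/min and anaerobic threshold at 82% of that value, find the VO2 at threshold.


Percentage as decimal = 0.82
VO2 at AT = 46.54 * 0.82 = 38.16 mL/kg/min

38.16 mL/kg/min


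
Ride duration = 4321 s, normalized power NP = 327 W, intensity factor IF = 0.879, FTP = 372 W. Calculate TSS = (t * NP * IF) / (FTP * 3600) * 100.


Numerator = 4321 * 327 * 0.879 = 1241997.993
Denominator = 372 * 3600 = 1339200
TSS = 1241997.993 / 1339200 * 100
= 92.74

92.74 TSS


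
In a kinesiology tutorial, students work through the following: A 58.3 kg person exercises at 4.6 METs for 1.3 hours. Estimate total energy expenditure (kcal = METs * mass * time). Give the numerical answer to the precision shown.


Energy = METs * mass(kg) * time(h)
= 4.6 * 58.3 * 1.3
= 348.63 kcal

348.63 kcal


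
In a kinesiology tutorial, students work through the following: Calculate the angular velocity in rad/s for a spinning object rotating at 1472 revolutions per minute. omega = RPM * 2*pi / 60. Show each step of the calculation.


omega = RPM * 2*pi / 60
= 1472 * 6.28318531 / 60
= 154.147 rad/s

154.147 rad/s


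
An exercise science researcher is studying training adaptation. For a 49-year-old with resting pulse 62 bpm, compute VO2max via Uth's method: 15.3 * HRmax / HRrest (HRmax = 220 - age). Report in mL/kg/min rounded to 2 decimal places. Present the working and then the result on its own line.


Step 1: HRmax = 220 - 49 = 171 bpm
Step 2: Ratio = 171 / 62 = 2.7581
Step 3: VO2max = 15.3 * 2.7581 = 42.2 mL/kg/min

42.2 mL/kg/min


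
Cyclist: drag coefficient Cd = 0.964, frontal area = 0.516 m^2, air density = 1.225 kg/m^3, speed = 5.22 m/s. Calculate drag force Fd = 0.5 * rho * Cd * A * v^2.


v^2 = 5.22^2 = 27.2484
Fd = 0.5 * 1.225 * 0.964 * 0.516 * 27.2484
= 8.302 N

8.302 N


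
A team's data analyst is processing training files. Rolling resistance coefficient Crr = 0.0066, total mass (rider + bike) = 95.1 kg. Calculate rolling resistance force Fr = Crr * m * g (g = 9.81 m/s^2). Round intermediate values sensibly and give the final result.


Fr = Crr * m * g
= 0.0066 * 95.1 * 9.81
= 6.157 N

6.157 N


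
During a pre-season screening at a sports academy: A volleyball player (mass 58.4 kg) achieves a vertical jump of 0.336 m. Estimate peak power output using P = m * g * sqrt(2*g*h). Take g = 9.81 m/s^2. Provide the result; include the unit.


2 * g * h = 2 * 9.81 * 0.336 = 6.59232
sqrt(6.59232) = 2.567551 m/s
P = 58.4 * 9.81 * 2.567551 = 1470.96 W

1470.96 W


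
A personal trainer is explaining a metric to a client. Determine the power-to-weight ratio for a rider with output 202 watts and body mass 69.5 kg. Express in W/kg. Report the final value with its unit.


P/W = 202 / 69.5 = 2.906 W/kg

2.906 W/kg


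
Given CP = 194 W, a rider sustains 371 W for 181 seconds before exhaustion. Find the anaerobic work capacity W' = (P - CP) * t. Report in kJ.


Excess power = 371 - 194 = 177 W
Work above CP = 177 * 181 = 32037 J
W' = 32.037 kJ

32.037 kJ


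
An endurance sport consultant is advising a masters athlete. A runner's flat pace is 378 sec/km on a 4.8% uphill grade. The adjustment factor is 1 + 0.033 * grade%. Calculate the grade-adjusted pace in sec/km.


Factor = 1 + 0.033 * 4.8 = 1.1584
Adjusted pace = 378 * 1.1584
= 437.88 sec/km

437.88 s/km


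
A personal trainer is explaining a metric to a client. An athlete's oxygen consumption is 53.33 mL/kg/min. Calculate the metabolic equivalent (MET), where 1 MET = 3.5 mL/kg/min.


MET = VO2 / 3.5
= 53.33 / 3.5
= 15.24 METs

15.24 METs


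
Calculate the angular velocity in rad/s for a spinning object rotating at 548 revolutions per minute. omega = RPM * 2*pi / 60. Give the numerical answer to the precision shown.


omega = RPM * 2*pi / 60
= 548 * 6.28318531 / 60
= 57.386 rad/s

57.386 rad/s


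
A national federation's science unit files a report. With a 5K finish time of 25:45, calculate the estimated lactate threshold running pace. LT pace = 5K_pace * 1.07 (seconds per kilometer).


Race duration = 1545 s for 5 km
Average pace = 1545 / 5 = 309.0 s/km
LT pace = 309.0 * 1.07
= 330.63 s/km

330.63 s/km


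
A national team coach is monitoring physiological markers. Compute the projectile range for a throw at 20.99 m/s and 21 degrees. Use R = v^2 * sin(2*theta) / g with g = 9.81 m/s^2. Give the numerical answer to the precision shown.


Two times the angle = 42 degrees
sin(42) = 0.669131
R = 440.5801 * 0.669131 / 9.81 = 30.052 m

30.052 m


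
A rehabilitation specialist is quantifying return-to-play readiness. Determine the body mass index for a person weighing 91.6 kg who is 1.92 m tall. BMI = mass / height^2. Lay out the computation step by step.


BMI = mass / height^2
= 91.6 / 1.92^2
= 91.6 / 3.6864
= 24.85 kg/m^2

24.85 kg/m^2


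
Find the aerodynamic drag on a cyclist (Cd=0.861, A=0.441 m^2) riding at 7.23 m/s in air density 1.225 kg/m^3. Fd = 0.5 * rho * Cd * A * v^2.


Fd = 0.5 * 1.225 * 0.861 * 0.441 * 7.23^2
= 0.5 * 1.225 * 0.861 * 0.441 * 52.2729
= 12.157 N

12.157 N


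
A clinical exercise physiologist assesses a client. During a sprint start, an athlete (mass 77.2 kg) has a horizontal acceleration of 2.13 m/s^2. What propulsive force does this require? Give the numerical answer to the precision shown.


Propulsive force = mass * acceleration
= 77.2 kg * 2.13 m/s^2
= 164.44 N

164.44 N


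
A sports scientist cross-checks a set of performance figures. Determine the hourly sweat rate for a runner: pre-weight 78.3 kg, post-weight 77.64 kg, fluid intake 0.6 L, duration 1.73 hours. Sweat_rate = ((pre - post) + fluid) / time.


Mass lost = 78.3 - 77.64 = 0.66 kg
Add fluid consumed: 0.66 + 0.6 = 1.26 L total sweat
Sweat rate = 1.26 / 1.73 = 0.728 L/h

0.728 L/h


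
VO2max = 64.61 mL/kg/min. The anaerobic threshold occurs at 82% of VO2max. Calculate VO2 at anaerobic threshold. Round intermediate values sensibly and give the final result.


AT fraction = 82 / 100 = 0.82
AT VO2 = 64.61 * 0.82
= 52.98 mL/kg/min

52.98 mL/kg/min


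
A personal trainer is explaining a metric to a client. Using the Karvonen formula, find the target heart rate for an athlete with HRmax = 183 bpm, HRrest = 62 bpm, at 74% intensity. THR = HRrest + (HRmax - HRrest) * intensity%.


HRR = 183 - 62 = 121
THR = 62 + 121 * 0.74
= 62 + 89.54
= 151.54 bpm

151.54 bpm


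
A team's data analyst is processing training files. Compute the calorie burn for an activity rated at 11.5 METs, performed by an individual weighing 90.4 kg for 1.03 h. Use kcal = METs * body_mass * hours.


Product of METs and mass = 11.5 * 90.4 = 1039.6
Total kcal = 1039.6 * 1.03 = 1070.79 kcal

1070.79 kcal


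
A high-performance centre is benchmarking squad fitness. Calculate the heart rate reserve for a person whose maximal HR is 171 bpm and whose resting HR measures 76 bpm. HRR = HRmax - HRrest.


HRmax = 171 bpm
HRrest = 76 bpm
HRR = 171 - 76 = 95 bpm

95 bpm


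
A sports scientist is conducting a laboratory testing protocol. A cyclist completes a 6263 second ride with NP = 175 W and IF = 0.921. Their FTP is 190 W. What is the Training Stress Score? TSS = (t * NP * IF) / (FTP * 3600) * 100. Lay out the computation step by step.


t * NP * IF = 6263 * 175 * 0.921 = 1009439.025
FTP * 3600 = 684000
TSS = (1009439.025 / 684000) * 100 = 147.58

147.58 TSS


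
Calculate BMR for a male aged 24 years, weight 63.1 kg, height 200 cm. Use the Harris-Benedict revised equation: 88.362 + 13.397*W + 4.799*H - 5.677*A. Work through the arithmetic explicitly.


Substituting values:
W term = 13.397 * 63.1 = 845.3507
H term = 4.799 * 200 = 959.8
A term = 5.677 * 24 = 136.248
BMR = 1757.26 kcal/day

1757.26 kcal/day


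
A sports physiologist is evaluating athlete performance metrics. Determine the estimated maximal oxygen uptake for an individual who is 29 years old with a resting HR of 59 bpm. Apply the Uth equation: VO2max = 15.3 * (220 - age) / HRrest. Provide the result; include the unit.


HRmax = 220 - 29 = 191
VO2max = 15.3 * (191 / 59)
= 15.3 * 3.2373
= 49.53 mL/kg/min

49.53 mL/kg/min


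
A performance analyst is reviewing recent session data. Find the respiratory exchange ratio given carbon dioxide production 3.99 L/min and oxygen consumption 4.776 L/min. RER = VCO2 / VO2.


VCO2 = 3.99 L/min
VO2 = 4.776 L/min
RER = 3.99 / 4.776 = 0.8354

0.8354


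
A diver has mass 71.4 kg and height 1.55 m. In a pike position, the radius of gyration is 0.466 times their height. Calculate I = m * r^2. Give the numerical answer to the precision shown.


r = 0.466 * 1.55 = 0.7223 m
I = m * r^2 = 71.4 * 0.521717 = 37.251 kg*m^2

37.251 kg*m^2


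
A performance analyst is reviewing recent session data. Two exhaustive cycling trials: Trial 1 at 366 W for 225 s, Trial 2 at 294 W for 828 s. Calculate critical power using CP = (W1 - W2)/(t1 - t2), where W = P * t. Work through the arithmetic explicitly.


W1 = 366 * 225 = 82350 J
W2 = 294 * 828 = 243432 J
CP = (82350 - 243432) / (225 - 828)
= -161082 / -603
= 267.13 W

267.13 W


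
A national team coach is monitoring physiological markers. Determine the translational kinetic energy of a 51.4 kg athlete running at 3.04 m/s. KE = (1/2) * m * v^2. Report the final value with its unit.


KE = 0.5 * m * v^2
= 0.5 * 51.4 * 3.04^2
= 0.5 * 51.4 * 9.2416
= 237.51 J

237.51 J


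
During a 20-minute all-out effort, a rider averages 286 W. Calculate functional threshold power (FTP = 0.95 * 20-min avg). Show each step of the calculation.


FTP = 0.95 * 286
= 271.7 W

271.7 W


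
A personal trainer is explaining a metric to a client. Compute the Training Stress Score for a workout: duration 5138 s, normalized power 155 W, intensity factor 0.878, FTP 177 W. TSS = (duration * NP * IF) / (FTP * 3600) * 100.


Product = 5138 * 155 * 0.878 = 699230.42
Base = 177 * 3600 = 637200
TSS = 699230.42 / 637200 * 100 = 109.73

109.73 TSS


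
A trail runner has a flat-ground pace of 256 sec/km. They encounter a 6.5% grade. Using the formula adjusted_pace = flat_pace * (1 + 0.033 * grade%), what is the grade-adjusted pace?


Grade factor = 1 + 0.033 * 6.5 = 1.2145
Adjusted = 256 * 1.2145 = 310.91 sec/km

310.91 s/km


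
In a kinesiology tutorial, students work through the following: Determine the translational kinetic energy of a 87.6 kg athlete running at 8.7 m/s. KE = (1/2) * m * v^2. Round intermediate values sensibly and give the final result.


KE = 0.5 * m * v^2
= 0.5 * 87.6 * 8.7^2
= 0.5 * 87.6 * 75.69
= 3315.22 J

3315.22 J


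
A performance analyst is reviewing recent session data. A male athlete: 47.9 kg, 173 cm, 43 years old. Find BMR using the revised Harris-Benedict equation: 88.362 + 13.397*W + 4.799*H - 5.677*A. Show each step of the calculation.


Intercept = 88.362
Weight contribution = 13.397 * 47.9 = 641.7163
Height contribution = 4.799 * 173 = 830.227
Age contribution = 5.677 * 43 = 244.111
BMR = 88.362 + 641.7163 + 830.227 - 244.111
= 1316.19 kcal/day

1316.19 kcal/day


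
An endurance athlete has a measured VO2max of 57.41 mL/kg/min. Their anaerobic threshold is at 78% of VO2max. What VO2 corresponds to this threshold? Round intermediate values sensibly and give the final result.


Anaerobic threshold VO2 = VO2max * 78%
= 57.41 * 0.78
= 44.78 mL/kg/min

44.78 mL/kg/min


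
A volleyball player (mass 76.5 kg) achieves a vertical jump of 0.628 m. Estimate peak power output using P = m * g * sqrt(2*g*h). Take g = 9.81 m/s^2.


2 * g * h = 2 * 9.81 * 0.628 = 12.32136
sqrt(12.32136) = 3.510179 m/s
P = 76.5 * 9.81 * 3.510179 = 2634.27 W

2634.27 W


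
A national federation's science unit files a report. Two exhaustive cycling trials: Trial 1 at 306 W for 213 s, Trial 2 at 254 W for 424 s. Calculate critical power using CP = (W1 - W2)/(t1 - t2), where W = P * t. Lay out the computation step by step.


W1 = 306 * 213 = 65178 J
W2 = 254 * 424 = 107696 J
CP = (65178 - 107696) / (213 - 424)
= -42518 / -211
= 201.51 W

201.51 W


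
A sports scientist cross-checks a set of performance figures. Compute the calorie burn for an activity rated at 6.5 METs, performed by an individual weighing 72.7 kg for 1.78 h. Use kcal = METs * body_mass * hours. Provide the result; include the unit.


Product of METs and mass = 6.5 * 72.7 = 472.55
Total kcal = 472.55 * 1.78 = 841.14 kcal

841.14 kcal


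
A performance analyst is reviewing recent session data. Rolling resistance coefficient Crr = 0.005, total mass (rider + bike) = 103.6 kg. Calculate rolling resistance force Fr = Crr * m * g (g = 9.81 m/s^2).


Fr = Crr * m * g
= 0.005 * 103.6 * 9.81
= 5.082 N

5.082 N


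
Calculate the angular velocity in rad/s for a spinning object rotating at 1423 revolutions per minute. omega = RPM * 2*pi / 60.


omega = RPM * 2*pi / 60
= 1423 * 6.28318531 / 60
= 149.016 rad/s

149.016 rad/s


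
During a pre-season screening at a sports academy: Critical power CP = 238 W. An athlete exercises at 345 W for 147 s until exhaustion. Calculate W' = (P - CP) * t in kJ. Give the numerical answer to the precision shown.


P - CP = 345 - 238 = 107 W
W' = 107 * 147 = 15729 J
= 15729 / 1000 = 15.729 kJ

15.729 kJ


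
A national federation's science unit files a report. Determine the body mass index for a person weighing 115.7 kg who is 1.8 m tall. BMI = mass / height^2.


BMI = mass / height^2
= 115.7 / 1.8^2
= 115.7 / 3.24
= 35.71 kg/m^2

35.71 kg/m^2


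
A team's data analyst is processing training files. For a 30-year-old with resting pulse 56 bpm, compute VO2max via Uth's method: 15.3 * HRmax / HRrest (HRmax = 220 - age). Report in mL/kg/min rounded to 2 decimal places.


Step 1: HRmax = 220 - 30 = 190 bpm
Step 2: Ratio = 190 / 56 = 3.3929
Step 3: VO2max = 15.3 * 3.3929 = 51.91 mL/kg/min

51.91 mL/kg/min


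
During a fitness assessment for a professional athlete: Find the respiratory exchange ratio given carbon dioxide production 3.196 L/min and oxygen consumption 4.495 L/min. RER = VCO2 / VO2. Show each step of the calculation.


VCO2 = 3.196 L/min
VO2 = 4.495 L/min
RER = 3.196 / 4.495 = 0.711

0.711


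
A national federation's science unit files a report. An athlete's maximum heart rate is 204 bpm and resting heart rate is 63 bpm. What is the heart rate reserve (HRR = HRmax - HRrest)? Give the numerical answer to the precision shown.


HRR = HRmax - HRrest
= 204 - 63
= 141 bpm

141 bpm


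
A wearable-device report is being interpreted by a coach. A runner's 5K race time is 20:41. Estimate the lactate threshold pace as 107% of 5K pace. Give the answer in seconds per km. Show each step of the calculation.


Total race time = 20*60 + 41 = 1241 seconds
5K pace = 1241 / 5 = 248.2 sec/km
LT pace = 248.2 * 1.07 = 265.57 sec/km

265.57 s/km


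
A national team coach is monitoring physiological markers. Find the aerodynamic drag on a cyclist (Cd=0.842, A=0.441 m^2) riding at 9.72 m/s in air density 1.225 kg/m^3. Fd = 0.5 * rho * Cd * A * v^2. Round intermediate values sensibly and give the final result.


Fd = 0.5 * 1.225 * 0.842 * 0.441 * 9.72^2
= 0.5 * 1.225 * 0.842 * 0.441 * 94.4784
= 21.488 N

21.488 N


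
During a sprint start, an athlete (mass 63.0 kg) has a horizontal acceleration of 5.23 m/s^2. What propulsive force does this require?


Propulsive force = mass * acceleration
= 63.0 kg * 5.23 m/s^2
= 329.49 N

329.49 N


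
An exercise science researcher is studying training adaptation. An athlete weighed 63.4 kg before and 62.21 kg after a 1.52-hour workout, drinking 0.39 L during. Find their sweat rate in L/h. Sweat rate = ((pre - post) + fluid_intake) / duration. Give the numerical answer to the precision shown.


Body mass change = 1.19 kg
Total sweat loss = 1.19 + 0.39 = 1.58 L
Rate = 1.58 / 1.52 = 1.039 L/h

1.039 L/h


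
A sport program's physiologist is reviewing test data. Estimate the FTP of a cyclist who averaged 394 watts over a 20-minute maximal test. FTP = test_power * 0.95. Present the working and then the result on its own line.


FTP = 394 * 0.95 = 374.3 W

374.3 W


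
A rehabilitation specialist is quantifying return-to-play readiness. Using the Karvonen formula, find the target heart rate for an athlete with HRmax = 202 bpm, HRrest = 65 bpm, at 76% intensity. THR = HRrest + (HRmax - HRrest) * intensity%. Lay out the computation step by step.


HRR = 202 - 65 = 137
THR = 65 + 137 * 0.76
= 65 + 104.12
= 169.12 bpm

169.12 bpm


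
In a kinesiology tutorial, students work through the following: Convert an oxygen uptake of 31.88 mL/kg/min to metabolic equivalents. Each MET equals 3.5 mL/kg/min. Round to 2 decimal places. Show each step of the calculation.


One MET = 3.5 mL/kg/min
Number of METs = 31.88 / 3.5
= 9.11 METs

9.11 METs


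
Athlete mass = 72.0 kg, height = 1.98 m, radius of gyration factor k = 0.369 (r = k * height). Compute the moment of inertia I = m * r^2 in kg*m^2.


r = k * height = 0.369 * 1.98 = 0.73062 m
r^2 = 0.73062^2 = 0.533806
I = 72.0 * 0.533806 = 38.434 kg*m^2

38.434 kg*m^2


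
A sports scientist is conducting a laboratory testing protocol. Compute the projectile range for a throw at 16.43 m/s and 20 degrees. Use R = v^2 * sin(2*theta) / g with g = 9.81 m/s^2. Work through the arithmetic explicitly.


Two times the angle = 40 degrees
sin(40) = 0.642788
R = 269.9449 * 0.642788 / 9.81 = 17.688 m

17.688 m


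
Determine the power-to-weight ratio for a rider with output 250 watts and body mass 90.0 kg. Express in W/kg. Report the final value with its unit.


P/W = 250 / 90.0 = 2.778 W/kg

2.778 W/kg


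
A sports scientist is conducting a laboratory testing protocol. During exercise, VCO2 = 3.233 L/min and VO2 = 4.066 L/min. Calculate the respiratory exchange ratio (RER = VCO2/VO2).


RER = VCO2 / VO2
= 3.233 / 4.066
= 0.7951

0.7951


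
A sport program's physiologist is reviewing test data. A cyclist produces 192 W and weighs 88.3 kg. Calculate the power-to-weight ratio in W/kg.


P/W = power / mass
= 192 / 88.3
= 2.174 W/kg

2.174 W/kg


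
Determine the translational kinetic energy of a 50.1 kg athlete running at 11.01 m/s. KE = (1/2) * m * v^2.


KE = 0.5 * m * v^2
= 0.5 * 50.1 * 11.01^2
= 0.5 * 50.1 * 121.2201
= 3036.56 J

3036.56 J


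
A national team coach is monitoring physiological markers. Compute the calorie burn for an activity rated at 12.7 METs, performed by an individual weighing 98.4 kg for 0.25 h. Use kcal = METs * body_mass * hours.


Product of METs and mass = 12.7 * 98.4 = 1249.68
Total kcal = 1249.68 * 0.25 = 312.42 kcal

312.42 kcal


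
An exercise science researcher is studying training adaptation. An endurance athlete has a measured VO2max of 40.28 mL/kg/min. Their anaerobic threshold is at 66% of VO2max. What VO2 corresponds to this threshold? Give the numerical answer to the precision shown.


Anaerobic threshold VO2 = VO2max * 66%
= 40.28 * 0.66
= 26.58 mL/kg/min

26.58 mL/kg/min
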